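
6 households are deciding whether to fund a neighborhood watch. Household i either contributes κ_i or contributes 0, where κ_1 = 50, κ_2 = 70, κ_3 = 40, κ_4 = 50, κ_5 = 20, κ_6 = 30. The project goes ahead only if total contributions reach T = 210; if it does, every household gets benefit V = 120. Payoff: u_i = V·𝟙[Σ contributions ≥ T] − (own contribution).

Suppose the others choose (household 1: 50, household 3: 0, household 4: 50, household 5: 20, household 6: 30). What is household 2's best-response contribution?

70

Others' total = 150. Contributing 70 brings total to 220 ≥ 210: gain V − κ_2 = 50.
Best response: 70.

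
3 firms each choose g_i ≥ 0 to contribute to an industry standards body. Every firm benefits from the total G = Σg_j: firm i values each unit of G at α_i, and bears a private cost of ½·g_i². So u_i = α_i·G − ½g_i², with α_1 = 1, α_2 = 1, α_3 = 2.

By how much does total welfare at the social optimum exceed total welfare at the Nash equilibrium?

Firm i's FOC: ∂u_i/∂g_i = α_i − g_i = 0, so g_i* = α_i.
NE contributions = (1, 1, 2); G = 4.
W^NE = (Σα)·G − ½Σα_i² = 4² − ½·6 = 13.
Planner sets g_i = Σα_j = 4 for every i, so G^SO = 3·4 = 12.
W^SO = (Σα)·G^SO − ½·3·(Σα)² = (3/2)·4² = 24.
Deadweight loss = W^SO − W^NE = 11.

11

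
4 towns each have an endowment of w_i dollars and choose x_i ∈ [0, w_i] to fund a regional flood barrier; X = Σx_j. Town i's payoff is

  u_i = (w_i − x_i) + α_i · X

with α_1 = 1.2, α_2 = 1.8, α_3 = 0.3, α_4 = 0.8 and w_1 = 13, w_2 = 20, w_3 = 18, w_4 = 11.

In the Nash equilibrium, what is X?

33

∂u_i/∂x_i = α_i − 1, so town i contributes w_i if α_i > 1, else 0.
α_i > 1 for i ∈ {1, 2}; NE contributions (13, 20, 0, 0), X = 33.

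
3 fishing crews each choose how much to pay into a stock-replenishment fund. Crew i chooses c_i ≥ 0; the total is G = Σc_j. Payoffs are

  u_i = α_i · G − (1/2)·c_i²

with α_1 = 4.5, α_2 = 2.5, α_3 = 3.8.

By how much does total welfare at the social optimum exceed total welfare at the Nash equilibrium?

78.79

Crew i's FOC: ∂u_i/∂c_i = α_i − c_i = 0, so c_i* = α_i.
NE contributions = (4.5, 2.5, 3.8); G = 10.8.
W^NE = (Σα)·G − ½Σα_i² = 10.8² − ½·40.94 = 96.17.
Planner sets c_i = Σα_j = 10.8 for every i, so G^SO = 3·10.8 = 32.4.
W^SO = (Σα)·G^SO − ½·3·(Σα)² = (3/2)·10.8² = 174.96.
Deadweight loss = W^SO − W^NE = 78.79.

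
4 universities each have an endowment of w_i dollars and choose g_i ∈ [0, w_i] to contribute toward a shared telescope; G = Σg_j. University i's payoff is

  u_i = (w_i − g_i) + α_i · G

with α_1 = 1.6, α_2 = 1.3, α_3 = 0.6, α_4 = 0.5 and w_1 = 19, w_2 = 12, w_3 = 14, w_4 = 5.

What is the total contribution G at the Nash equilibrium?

∂u_i/∂g_i = α_i − 1, so university i contributes w_i if α_i > 1, else 0.
α_i > 1 for i ∈ {1, 2}; NE contributions (19, 12, 0, 0), G = 31.

31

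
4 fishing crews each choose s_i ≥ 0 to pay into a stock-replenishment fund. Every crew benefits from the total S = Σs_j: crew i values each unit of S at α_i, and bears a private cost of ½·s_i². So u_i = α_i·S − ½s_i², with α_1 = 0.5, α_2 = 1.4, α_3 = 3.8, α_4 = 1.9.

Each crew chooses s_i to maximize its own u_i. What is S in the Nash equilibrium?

Crew i's FOC: ∂u_i/∂s_i = α_i − s_i = 0, so s_i* = α_i.
NE contributions = (0.5, 1.4, 3.8, 1.9); S = 7.6.

7.6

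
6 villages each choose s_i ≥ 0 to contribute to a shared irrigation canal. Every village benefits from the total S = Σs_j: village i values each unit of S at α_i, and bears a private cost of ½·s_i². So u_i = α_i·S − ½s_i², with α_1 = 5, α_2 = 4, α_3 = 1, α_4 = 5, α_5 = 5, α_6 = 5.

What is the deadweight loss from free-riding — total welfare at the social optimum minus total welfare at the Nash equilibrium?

Village i's FOC: ∂u_i/∂s_i = α_i − s_i = 0, so s_i* = α_i.
NE contributions = (5, 4, 1, 5, 5, 5); S = 25.
W^NE = (Σα)·S − ½Σα_i² = 25² − ½·117 = 566.5.
Planner sets s_i = Σα_j = 25 for every i, so S^SO = 6·25 = 150.
W^SO = (Σα)·S^SO − ½·6·(Σα)² = (6/2)·25² = 1875.
Deadweight loss = W^SO − W^NE = 1308.5.

1308.5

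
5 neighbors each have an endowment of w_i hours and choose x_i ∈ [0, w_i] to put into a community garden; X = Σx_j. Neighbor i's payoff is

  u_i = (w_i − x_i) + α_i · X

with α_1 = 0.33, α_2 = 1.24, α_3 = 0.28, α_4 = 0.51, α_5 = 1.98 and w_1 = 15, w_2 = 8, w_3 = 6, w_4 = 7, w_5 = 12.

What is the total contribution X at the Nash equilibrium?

20

∂u_i/∂x_i = α_i − 1, so neighbor i contributes w_i if α_i > 1, else 0.
α_i > 1 for i ∈ {2, 5}; NE contributions (0, 8, 0, 0, 12), X = 20.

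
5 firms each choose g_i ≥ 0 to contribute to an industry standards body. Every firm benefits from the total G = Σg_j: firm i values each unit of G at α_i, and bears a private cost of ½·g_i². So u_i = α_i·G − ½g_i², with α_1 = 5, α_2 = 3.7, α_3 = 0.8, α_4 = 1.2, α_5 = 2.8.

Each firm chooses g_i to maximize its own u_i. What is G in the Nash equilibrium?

Firm i's FOC: ∂u_i/∂g_i = α_i − g_i = 0, so g_i* = α_i.
NE contributions = (5, 3.7, 0.8, 1.2, 2.8); G = 13.5.

13.5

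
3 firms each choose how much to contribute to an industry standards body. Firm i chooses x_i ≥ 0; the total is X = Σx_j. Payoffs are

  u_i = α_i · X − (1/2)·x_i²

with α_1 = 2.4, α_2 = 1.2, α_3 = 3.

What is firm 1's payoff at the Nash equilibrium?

Firm i's FOC: ∂u_i/∂x_i = α_i − x_i = 0, so x_i* = α_i.
NE contributions = (2.4, 1.2, 3); X = 6.6.
u_1 = α_1·X − ½·(x_1)² = 2.4·6.6 − ½·2.4² = 12.96.

12.96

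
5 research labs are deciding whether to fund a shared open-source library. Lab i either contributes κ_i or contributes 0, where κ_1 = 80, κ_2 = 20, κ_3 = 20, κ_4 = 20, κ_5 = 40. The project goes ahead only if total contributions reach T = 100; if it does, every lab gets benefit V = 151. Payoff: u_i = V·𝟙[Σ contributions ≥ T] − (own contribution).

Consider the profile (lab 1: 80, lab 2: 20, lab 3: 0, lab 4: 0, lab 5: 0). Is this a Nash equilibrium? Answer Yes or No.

Total = 100 ≥ 100: provided.
Lab 1 (pledges 80, payoff 71): dropping to 0 → total 20, payoff 0. No gain.
Lab 2 (pledges 20, payoff 131): dropping to 0 → total 80, payoff 0. No gain.
Lab 3 (pledges 0, payoff 151): pledging 20 → total 120, payoff 131. No gain.
Lab 4 (pledges 0, payoff 151): pledging 20 → total 120, payoff 131. No gain.
Lab 5 (pledges 0, payoff 151): pledging 40 → total 140, payoff 111. No gain.

Yes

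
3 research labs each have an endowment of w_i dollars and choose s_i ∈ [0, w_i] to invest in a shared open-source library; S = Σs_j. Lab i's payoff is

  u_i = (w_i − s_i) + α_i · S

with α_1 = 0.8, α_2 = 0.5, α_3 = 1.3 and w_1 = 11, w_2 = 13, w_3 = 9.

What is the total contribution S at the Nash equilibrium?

∂u_i/∂s_i = α_i − 1, so lab i contributes w_i if α_i > 1, else 0.
α_i > 1 for i ∈ {3}; NE contributions (0, 0, 9), S = 9.

9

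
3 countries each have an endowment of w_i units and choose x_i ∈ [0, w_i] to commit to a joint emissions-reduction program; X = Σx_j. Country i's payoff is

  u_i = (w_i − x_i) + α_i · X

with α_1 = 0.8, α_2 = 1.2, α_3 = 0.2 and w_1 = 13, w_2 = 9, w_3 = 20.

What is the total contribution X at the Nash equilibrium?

∂u_i/∂x_i = α_i − 1, so country i contributes w_i if α_i > 1, else 0.
α_i > 1 for i ∈ {2}; NE contributions (0, 9, 0), X = 9.

9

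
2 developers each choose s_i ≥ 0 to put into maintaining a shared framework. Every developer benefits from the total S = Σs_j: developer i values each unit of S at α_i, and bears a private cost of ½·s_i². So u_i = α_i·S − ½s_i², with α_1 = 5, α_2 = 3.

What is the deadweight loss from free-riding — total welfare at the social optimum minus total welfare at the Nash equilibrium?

Developer i's FOC: ∂u_i/∂s_i = α_i − s_i = 0, so s_i* = α_i.
NE contributions = (5, 3); S = 8.
W^NE = (Σα)·S − ½Σα_i² = 8² − ½·34 = 47.
Planner sets s_i = Σα_j = 8 for every i, so S^SO = 2·8 = 16.
W^SO = (Σα)·S^SO − ½·2·(Σα)² = (2/2)·8² = 64.
Deadweight loss = W^SO − W^NE = 17.

17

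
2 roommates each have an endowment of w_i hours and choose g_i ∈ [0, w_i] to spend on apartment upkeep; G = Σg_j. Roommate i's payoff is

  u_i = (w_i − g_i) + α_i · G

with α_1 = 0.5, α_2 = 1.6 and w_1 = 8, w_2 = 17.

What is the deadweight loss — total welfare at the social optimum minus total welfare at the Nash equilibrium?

8.8

∂u_i/∂g_i = α_i − 1, so roommate i contributes w_i if α_i > 1, else 0.
α_i > 1 for i ∈ {2}; NE contributions (0, 17), G = 17.
W^NE = Σw_i − G^NE + (Σα_i)·G^NE = 25 + 1.1·17 = 43.7.
Planner: ∂(Σu_j)/∂g_i = Σα_j − 1 = 1.1 > 0, so everyone contributes w_i; G^SO = 25, W^SO = 25 + 1.1·25 = 52.5.
Deadweight loss = 8.8.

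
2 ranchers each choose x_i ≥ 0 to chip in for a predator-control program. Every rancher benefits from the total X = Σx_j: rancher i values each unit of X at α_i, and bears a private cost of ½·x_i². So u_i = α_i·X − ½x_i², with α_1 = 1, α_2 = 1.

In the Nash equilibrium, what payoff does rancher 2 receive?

1.5

Rancher i's FOC: ∂u_i/∂x_i = α_i − x_i = 0, so x_i* = α_i.
NE contributions = (1, 1); X = 2.
u_2 = α_2·X − ½·(x_2)² = 1·2 − ½·1² = 1.5.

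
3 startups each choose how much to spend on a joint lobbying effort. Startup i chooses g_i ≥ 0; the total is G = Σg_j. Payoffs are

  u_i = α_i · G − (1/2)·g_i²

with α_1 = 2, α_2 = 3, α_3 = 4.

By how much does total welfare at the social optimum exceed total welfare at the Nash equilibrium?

55

Startup i's FOC: ∂u_i/∂g_i = α_i − g_i = 0, so g_i* = α_i.
NE contributions = (2, 3, 4); G = 9.
W^NE = (Σα)·G − ½Σα_i² = 9² − ½·29 = 66.5.
Planner sets g_i = Σα_j = 9 for every i, so G^SO = 3·9 = 27.
W^SO = (Σα)·G^SO − ½·3·(Σα)² = (3/2)·9² = 121.5.
Deadweight loss = W^SO − W^NE = 55.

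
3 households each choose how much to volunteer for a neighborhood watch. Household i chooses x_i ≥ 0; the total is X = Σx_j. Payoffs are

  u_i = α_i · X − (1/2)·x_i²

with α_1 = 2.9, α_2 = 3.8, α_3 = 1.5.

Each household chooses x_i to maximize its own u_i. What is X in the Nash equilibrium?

8.2

Household i's FOC: ∂u_i/∂x_i = α_i − x_i = 0, so x_i* = α_i.
NE contributions = (2.9, 3.8, 1.5); X = 8.2.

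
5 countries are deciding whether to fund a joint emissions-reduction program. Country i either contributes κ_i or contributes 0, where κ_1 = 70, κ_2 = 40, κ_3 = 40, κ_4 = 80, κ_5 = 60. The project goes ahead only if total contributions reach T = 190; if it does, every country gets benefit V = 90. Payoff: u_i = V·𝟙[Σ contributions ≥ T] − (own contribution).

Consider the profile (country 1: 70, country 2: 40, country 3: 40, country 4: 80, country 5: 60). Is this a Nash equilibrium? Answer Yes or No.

Total = 290 ≥ 190: provided.
Country 1 (pledges 70, payoff 20): dropping to 0 → total 220, payoff 90. Profitable deviation.

No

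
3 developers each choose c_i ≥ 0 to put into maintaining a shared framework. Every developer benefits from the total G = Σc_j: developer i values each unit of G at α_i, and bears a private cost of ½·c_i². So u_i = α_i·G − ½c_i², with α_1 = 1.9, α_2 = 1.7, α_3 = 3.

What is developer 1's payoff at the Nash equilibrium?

Developer i's FOC: ∂u_i/∂c_i = α_i − c_i = 0, so c_i* = α_i.
NE contributions = (1.9, 1.7, 3); G = 6.6.
u_1 = α_1·G − ½·(c_1)² = 1.9·6.6 − ½·1.9² = 10.735.

10.735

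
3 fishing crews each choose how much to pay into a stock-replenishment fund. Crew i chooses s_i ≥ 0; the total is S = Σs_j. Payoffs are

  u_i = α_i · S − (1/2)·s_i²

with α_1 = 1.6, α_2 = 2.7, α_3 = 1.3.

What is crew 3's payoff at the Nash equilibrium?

6.435

Crew i's FOC: ∂u_i/∂s_i = α_i − s_i = 0, so s_i* = α_i.
NE contributions = (1.6, 2.7, 1.3); S = 5.6.
u_3 = α_3·S − ½·(s_3)² = 1.3·5.6 − ½·1.3² = 6.435.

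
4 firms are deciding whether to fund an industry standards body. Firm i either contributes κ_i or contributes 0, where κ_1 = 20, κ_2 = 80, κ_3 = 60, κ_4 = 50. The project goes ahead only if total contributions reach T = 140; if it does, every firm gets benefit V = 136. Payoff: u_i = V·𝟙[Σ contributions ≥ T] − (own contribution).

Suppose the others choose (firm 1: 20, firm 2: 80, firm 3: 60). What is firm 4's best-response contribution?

Others' total = 160 ≥ 140; contributing adds cost 50 for no extra benefit.
Best response: 0.

0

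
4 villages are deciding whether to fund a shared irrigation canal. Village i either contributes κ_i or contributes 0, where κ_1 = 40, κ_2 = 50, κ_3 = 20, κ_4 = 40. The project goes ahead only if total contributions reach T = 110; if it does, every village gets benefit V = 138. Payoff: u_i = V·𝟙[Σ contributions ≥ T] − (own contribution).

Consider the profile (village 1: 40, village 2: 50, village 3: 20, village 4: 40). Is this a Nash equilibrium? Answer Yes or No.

No

Total = 150 ≥ 110: provided.
Village 1 (pledges 40, payoff 98): dropping to 0 → total 110, payoff 138. Profitable deviation.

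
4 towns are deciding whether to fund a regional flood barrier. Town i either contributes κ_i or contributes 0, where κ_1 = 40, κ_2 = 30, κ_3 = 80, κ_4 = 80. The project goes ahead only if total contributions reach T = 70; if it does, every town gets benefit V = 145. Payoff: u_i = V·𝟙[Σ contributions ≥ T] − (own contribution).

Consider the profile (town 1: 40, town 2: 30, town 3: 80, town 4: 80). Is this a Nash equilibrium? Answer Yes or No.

Total = 230 ≥ 70: provided.
Town 1 (pledges 40, payoff 105): dropping to 0 → total 190, payoff 145. Profitable deviation.

No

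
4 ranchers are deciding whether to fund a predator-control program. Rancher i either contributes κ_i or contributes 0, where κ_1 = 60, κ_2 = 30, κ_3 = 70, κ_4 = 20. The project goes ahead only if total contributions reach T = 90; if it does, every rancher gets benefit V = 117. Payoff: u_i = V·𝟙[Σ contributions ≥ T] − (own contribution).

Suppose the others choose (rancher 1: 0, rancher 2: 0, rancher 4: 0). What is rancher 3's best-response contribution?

0

Others' total = 0. Even contributing 70 gives 70 < 90: no benefit either way.
Best response: 0.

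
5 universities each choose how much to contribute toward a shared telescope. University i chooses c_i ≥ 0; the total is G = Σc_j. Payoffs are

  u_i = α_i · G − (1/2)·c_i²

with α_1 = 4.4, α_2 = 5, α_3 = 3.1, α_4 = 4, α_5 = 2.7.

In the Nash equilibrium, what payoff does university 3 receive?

54.715

University i's FOC: ∂u_i/∂c_i = α_i − c_i = 0, so c_i* = α_i.
NE contributions = (4.4, 5, 3.1, 4, 2.7); G = 19.2.
u_3 = α_3·G − ½·(c_3)² = 3.1·19.2 − ½·3.1² = 54.715.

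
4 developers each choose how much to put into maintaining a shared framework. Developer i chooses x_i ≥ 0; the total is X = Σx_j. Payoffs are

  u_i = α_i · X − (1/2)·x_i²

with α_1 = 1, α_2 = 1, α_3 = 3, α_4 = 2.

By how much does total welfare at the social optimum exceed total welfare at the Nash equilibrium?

56.5

Developer i's FOC: ∂u_i/∂x_i = α_i − x_i = 0, so x_i* = α_i.
NE contributions = (1, 1, 3, 2); X = 7.
W^NE = (Σα)·X − ½Σα_i² = 7² − ½·15 = 41.5.
Planner sets x_i = Σα_j = 7 for every i, so X^SO = 4·7 = 28.
W^SO = (Σα)·X^SO − ½·4·(Σα)² = (4/2)·7² = 98.
Deadweight loss = W^SO − W^NE = 56.5.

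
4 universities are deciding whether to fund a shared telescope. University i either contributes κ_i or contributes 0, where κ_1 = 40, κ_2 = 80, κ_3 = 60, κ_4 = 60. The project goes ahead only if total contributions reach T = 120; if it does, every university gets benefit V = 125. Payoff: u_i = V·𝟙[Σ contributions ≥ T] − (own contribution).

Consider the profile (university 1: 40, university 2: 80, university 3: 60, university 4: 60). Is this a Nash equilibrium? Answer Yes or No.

No

Total = 240 ≥ 120: provided.
University 1 (pledges 40, payoff 85): dropping to 0 → total 200, payoff 125. Profitable deviation.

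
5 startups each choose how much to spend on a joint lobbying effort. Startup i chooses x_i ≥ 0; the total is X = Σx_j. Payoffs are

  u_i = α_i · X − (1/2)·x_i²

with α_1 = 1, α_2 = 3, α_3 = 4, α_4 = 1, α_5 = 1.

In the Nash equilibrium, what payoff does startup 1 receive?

Startup i's FOC: ∂u_i/∂x_i = α_i − x_i = 0, so x_i* = α_i.
NE contributions = (1, 3, 4, 1, 1); X = 10.
u_1 = α_1·X − ½·(x_1)² = 1·10 − ½·1² = 9.5.

9.5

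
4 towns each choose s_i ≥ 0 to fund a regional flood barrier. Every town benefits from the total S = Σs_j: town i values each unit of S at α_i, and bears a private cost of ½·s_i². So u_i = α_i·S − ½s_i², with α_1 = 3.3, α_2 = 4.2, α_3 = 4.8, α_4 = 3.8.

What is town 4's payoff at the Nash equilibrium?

Town i's FOC: ∂u_i/∂s_i = α_i − s_i = 0, so s_i* = α_i.
NE contributions = (3.3, 4.2, 4.8, 3.8); S = 16.1.
u_4 = α_4·S − ½·(s_4)² = 3.8·16.1 − ½·3.8² = 53.96.

53.96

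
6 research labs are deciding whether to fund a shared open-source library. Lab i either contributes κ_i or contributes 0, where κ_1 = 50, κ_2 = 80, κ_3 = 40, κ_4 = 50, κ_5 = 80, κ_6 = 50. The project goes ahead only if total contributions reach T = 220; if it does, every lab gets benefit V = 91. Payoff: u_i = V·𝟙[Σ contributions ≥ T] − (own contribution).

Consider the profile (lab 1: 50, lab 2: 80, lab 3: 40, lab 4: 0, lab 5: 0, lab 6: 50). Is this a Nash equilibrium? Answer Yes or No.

Total = 220 ≥ 220: provided.
Lab 1 (pledges 50, payoff 41): dropping to 0 → total 170, payoff 0. No gain.
Lab 2 (pledges 80, payoff 11): dropping to 0 → total 140, payoff 0. No gain.
Lab 3 (pledges 40, payoff 51): dropping to 0 → total 180, payoff 0. No gain.
Lab 4 (pledges 0, payoff 91): pledging 50 → total 270, payoff 41. No gain.
Lab 5 (pledges 0, payoff 91): pledging 80 → total 300, payoff 11. No gain.
Lab 6 (pledges 50, payoff 41): dropping to 0 → total 170, payoff 0. No gain.

Yes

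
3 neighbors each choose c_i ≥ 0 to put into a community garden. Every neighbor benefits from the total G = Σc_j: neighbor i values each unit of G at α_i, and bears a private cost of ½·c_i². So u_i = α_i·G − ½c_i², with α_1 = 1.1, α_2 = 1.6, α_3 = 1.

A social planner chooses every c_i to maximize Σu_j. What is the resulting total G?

11.1

Planner FOC: ∂(Σu_j)/∂c_i = (Σα_j) − c_i = 0, so c_i^SO = Σα_j = 3.7 for every i; G^SO = 11.1.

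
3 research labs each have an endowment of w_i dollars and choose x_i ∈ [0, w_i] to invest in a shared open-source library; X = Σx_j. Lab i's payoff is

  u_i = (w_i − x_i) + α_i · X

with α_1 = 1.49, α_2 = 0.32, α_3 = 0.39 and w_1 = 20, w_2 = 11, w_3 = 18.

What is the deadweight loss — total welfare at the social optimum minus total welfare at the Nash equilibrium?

34.8

∂u_i/∂x_i = α_i − 1, so lab i contributes w_i if α_i > 1, else 0.
α_i > 1 for i ∈ {1}; NE contributions (20, 0, 0), X = 20.
W^NE = Σw_i − X^NE + (Σα_i)·X^NE = 49 + 1.2·20 = 73.
Planner: ∂(Σu_j)/∂x_i = Σα_j − 1 = 1.2 > 0, so everyone contributes w_i; X^SO = 49, W^SO = 49 + 1.2·49 = 107.8.
Deadweight loss = 34.8.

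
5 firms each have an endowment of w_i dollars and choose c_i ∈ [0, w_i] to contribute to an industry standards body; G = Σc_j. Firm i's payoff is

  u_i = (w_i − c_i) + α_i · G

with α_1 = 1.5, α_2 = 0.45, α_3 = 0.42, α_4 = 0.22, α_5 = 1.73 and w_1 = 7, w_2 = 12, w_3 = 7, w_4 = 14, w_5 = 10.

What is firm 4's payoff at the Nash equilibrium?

∂u_i/∂c_i = α_i − 1, so firm i contributes w_i if α_i > 1, else 0.
α_i > 1 for i ∈ {1, 5}; NE contributions (7, 0, 0, 0, 10), G = 17.
u_4 = (14 − 0) + 0.22·17 = 17.74.

17.74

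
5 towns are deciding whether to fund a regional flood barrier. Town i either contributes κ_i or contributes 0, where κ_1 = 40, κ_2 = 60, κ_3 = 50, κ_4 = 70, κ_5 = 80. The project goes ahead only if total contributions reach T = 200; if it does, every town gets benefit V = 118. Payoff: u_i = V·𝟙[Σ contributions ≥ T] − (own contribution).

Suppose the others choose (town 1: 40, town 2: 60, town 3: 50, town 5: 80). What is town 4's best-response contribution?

Others' total = 230 ≥ 200; contributing adds cost 70 for no extra benefit.
Best response: 0.

0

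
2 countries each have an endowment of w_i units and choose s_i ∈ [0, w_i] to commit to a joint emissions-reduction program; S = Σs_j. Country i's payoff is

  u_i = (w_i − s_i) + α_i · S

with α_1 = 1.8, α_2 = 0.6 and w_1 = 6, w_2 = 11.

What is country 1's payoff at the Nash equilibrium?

10.8

∂u_i/∂s_i = α_i − 1, so country i contributes w_i if α_i > 1, else 0.
α_i > 1 for i ∈ {1}; NE contributions (6, 0), S = 6.
u_1 = (6 − 6) + 1.8·6 = 10.8.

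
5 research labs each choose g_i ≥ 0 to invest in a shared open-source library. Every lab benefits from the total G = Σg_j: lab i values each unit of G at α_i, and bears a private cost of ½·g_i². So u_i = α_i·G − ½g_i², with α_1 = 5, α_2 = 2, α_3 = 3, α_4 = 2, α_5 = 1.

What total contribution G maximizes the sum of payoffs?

Planner FOC: ∂(Σu_j)/∂g_i = (Σα_j) − g_i = 0, so g_i^SO = Σα_j = 13 for every i; G^SO = 65.

65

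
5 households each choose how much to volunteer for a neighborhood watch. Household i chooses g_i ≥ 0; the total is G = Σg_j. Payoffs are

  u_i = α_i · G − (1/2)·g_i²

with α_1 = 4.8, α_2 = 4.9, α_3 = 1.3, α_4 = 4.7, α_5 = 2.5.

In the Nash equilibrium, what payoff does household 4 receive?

Household i's FOC: ∂u_i/∂g_i = α_i − g_i = 0, so g_i* = α_i.
NE contributions = (4.8, 4.9, 1.3, 4.7, 2.5); G = 18.2.
u_4 = α_4·G − ½·(g_4)² = 4.7·18.2 − ½·4.7² = 74.495.

74.495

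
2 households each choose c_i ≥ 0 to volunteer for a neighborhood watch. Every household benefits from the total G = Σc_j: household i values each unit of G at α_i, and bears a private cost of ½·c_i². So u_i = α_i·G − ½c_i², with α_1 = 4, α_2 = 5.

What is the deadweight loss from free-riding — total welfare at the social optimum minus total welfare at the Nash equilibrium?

Household i's FOC: ∂u_i/∂c_i = α_i − c_i = 0, so c_i* = α_i.
NE contributions = (4, 5); G = 9.
W^NE = (Σα)·G − ½Σα_i² = 9² − ½·41 = 60.5.
Planner sets c_i = Σα_j = 9 for every i, so G^SO = 2·9 = 18.
W^SO = (Σα)·G^SO − ½·2·(Σα)² = (2/2)·9² = 81.
Deadweight loss = W^SO − W^NE = 20.5.

20.5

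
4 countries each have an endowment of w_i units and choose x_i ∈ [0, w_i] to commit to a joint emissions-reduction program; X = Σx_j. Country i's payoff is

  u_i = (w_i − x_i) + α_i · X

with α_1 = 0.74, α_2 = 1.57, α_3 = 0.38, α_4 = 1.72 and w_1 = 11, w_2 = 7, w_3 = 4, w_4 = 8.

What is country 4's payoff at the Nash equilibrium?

25.8

∂u_i/∂x_i = α_i − 1, so country i contributes w_i if α_i > 1, else 0.
α_i > 1 for i ∈ {2, 4}; NE contributions (0, 7, 0, 8), X = 15.
u_4 = (8 − 8) + 1.72·15 = 25.8.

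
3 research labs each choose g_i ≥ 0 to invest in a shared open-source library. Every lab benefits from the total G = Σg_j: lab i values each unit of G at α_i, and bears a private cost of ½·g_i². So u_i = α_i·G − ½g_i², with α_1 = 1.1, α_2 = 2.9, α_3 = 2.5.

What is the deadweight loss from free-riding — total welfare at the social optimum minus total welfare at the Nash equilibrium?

Lab i's FOC: ∂u_i/∂g_i = α_i − g_i = 0, so g_i* = α_i.
NE contributions = (1.1, 2.9, 2.5); G = 6.5.
W^NE = (Σα)·G − ½Σα_i² = 6.5² − ½·15.87 = 34.315.
Planner sets g_i = Σα_j = 6.5 for every i, so G^SO = 3·6.5 = 19.5.
W^SO = (Σα)·G^SO − ½·3·(Σα)² = (3/2)·6.5² = 63.375.
Deadweight loss = W^SO − W^NE = 29.06.

29.06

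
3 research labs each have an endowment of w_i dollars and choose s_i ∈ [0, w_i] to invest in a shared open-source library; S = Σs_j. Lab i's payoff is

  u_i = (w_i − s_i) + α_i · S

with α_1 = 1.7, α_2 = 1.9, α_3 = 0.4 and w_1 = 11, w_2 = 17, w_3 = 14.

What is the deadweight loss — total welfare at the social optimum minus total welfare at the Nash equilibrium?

42

∂u_i/∂s_i = α_i − 1, so lab i contributes w_i if α_i > 1, else 0.
α_i > 1 for i ∈ {1, 2}; NE contributions (11, 17, 0), S = 28.
W^NE = Σw_i − S^NE + (Σα_i)·S^NE = 42 + 3·28 = 126.
Planner: ∂(Σu_j)/∂s_i = Σα_j − 1 = 3 > 0, so everyone contributes w_i; S^SO = 42, W^SO = 42 + 3·42 = 168.
Deadweight loss = 42.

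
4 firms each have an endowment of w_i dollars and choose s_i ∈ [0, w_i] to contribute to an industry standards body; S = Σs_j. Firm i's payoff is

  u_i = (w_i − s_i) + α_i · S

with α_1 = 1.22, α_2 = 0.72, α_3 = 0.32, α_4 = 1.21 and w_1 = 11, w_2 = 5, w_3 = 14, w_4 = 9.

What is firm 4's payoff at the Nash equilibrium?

24.2

∂u_i/∂s_i = α_i − 1, so firm i contributes w_i if α_i > 1, else 0.
α_i > 1 for i ∈ {1, 4}; NE contributions (11, 0, 0, 9), S = 20.
u_4 = (9 − 9) + 1.21·20 = 24.2.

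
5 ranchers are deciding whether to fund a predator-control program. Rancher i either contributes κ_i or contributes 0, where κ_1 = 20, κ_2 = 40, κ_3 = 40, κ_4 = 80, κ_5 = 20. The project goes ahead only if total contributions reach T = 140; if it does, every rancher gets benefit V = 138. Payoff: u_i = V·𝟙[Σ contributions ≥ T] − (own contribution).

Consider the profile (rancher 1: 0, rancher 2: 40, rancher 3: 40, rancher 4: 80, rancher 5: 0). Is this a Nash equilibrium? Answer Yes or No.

Total = 160 ≥ 140: provided.
Rancher 1 (pledges 0, payoff 138): pledging 20 → total 180, payoff 118. No gain.
Rancher 2 (pledges 40, payoff 98): dropping to 0 → total 120, payoff 0. No gain.
Rancher 3 (pledges 40, payoff 98): dropping to 0 → total 120, payoff 0. No gain.
Rancher 4 (pledges 80, payoff 58): dropping to 0 → total 80, payoff 0. No gain.
Rancher 5 (pledges 0, payoff 138): pledging 20 → total 180, payoff 118. No gain.

Yes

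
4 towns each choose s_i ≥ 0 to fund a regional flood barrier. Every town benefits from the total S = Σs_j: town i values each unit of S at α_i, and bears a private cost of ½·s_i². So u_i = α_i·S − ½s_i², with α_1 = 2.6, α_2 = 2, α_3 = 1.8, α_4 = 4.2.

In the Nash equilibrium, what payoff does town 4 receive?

Town i's FOC: ∂u_i/∂s_i = α_i − s_i = 0, so s_i* = α_i.
NE contributions = (2.6, 2, 1.8, 4.2); S = 10.6.
u_4 = α_4·S − ½·(s_4)² = 4.2·10.6 − ½·4.2² = 35.7.

35.7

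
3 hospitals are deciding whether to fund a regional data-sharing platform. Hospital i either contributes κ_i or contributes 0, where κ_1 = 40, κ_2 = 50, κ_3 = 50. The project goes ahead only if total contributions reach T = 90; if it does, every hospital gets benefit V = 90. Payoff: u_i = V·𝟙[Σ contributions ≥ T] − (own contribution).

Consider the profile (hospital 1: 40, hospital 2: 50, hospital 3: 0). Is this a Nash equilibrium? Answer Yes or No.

Total = 90 ≥ 90: provided.
Hospital 1 (pledges 40, payoff 50): dropping to 0 → total 50, payoff 0. No gain.
Hospital 2 (pledges 50, payoff 40): dropping to 0 → total 40, payoff 0. No gain.
Hospital 3 (pledges 0, payoff 90): pledging 50 → total 140, payoff 40. No gain.

Yes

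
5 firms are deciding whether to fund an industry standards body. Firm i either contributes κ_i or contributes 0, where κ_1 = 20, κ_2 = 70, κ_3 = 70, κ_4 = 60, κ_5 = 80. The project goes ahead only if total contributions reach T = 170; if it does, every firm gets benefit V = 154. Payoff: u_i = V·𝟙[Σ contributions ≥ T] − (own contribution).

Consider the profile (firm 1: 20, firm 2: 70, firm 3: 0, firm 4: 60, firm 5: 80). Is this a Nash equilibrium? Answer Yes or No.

No

Total = 230 ≥ 170: provided.
Firm 1 (pledges 20, payoff 134): dropping to 0 → total 210, payoff 154. Profitable deviation.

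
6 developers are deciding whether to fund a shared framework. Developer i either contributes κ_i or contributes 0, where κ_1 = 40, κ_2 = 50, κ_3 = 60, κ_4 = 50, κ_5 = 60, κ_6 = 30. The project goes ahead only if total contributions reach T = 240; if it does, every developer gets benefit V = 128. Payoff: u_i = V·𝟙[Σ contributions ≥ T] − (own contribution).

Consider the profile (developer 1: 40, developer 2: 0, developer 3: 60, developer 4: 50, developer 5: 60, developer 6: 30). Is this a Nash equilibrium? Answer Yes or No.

Yes

Total = 240 ≥ 240: provided.
Developer 1 (pledges 40, payoff 88): dropping to 0 → total 200, payoff 0. No gain.
Developer 2 (pledges 0, payoff 128): pledging 50 → total 290, payoff 78. No gain.
Developer 3 (pledges 60, payoff 68): dropping to 0 → total 180, payoff 0. No gain.
Developer 4 (pledges 50, payoff 78): dropping to 0 → total 190, payoff 0. No gain.
Developer 5 (pledges 60, payoff 68): dropping to 0 → total 180, payoff 0. No gain.
Developer 6 (pledges 30, payoff 98): dropping to 0 → total 210, payoff 0. No gain.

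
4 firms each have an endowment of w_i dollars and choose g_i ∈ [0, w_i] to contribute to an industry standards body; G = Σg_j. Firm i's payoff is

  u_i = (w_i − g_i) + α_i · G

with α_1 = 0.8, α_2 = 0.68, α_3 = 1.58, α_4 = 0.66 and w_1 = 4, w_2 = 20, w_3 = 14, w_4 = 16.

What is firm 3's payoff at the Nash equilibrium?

22.12

∂u_i/∂g_i = α_i − 1, so firm i contributes w_i if α_i > 1, else 0.
α_i > 1 for i ∈ {3}; NE contributions (0, 0, 14, 0), G = 14.
u_3 = (14 − 14) + 1.58·14 = 22.12.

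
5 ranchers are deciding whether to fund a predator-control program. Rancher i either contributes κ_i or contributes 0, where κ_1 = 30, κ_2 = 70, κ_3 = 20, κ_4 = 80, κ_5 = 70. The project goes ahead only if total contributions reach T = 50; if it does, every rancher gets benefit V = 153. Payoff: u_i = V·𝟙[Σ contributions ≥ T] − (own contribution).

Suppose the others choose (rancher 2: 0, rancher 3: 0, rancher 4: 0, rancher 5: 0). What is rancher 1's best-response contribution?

0

Others' total = 0. Even contributing 30 gives 30 < 50: no benefit either way.
Best response: 0.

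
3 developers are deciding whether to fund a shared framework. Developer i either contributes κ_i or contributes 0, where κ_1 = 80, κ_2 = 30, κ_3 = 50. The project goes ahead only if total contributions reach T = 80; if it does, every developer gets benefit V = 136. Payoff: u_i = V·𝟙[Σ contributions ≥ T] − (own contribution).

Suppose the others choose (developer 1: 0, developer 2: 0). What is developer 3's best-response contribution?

Others' total = 0. Even contributing 50 gives 50 < 80: no benefit either way.
Best response: 0.

0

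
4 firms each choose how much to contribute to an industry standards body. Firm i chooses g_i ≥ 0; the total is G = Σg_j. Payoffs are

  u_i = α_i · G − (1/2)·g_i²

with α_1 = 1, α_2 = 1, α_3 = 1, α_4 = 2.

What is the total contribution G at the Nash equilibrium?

5

Firm i's FOC: ∂u_i/∂g_i = α_i − g_i = 0, so g_i* = α_i.
NE contributions = (1, 1, 1, 2); G = 5.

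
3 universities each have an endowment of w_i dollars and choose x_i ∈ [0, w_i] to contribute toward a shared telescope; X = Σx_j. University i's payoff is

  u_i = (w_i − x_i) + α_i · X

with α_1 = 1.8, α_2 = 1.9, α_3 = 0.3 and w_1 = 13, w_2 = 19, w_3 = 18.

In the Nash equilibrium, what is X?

32

∂u_i/∂x_i = α_i − 1, so university i contributes w_i if α_i > 1, else 0.
α_i > 1 for i ∈ {1, 2}; NE contributions (13, 19, 0), X = 32.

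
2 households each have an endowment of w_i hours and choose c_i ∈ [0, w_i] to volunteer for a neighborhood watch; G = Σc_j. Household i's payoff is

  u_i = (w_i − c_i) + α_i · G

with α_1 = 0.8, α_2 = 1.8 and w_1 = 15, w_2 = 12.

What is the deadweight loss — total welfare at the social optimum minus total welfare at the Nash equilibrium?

24

∂u_i/∂c_i = α_i − 1, so household i contributes w_i if α_i > 1, else 0.
α_i > 1 for i ∈ {2}; NE contributions (0, 12), G = 12.
W^NE = Σw_i − G^NE + (Σα_i)·G^NE = 27 + 1.6·12 = 46.2.
Planner: ∂(Σu_j)/∂c_i = Σα_j − 1 = 1.6 > 0, so everyone contributes w_i; G^SO = 27, W^SO = 27 + 1.6·27 = 70.2.
Deadweight loss = 24.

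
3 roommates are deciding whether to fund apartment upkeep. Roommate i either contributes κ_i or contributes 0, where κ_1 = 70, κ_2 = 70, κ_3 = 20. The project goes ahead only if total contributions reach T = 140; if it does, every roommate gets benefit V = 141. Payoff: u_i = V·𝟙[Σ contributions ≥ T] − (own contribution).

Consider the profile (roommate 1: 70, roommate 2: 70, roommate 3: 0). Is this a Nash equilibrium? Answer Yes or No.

Yes

Total = 140 ≥ 140: provided.
Roommate 1 (pledges 70, payoff 71): dropping to 0 → total 70, payoff 0. No gain.
Roommate 2 (pledges 70, payoff 71): dropping to 0 → total 70, payoff 0. No gain.
Roommate 3 (pledges 0, payoff 141): pledging 20 → total 160, payoff 121. No gain.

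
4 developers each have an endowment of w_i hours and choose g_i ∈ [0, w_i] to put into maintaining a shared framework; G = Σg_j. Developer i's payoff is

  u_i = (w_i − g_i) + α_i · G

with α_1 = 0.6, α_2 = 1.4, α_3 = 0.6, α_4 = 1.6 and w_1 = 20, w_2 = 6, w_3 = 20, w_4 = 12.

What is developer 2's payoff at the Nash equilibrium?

∂u_i/∂g_i = α_i − 1, so developer i contributes w_i if α_i > 1, else 0.
α_i > 1 for i ∈ {2, 4}; NE contributions (0, 6, 0, 12), G = 18.
u_2 = (6 − 6) + 1.4·18 = 25.2.

25.2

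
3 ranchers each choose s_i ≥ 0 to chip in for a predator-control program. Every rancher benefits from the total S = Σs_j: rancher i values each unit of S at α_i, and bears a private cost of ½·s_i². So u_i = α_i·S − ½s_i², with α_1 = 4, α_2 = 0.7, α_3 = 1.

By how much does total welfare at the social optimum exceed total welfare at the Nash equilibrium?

Rancher i's FOC: ∂u_i/∂s_i = α_i − s_i = 0, so s_i* = α_i.
NE contributions = (4, 0.7, 1); S = 5.7.
W^NE = (Σα)·S − ½Σα_i² = 5.7² − ½·17.49 = 23.745.
Planner sets s_i = Σα_j = 5.7 for every i, so S^SO = 3·5.7 = 17.1.
W^SO = (Σα)·S^SO − ½·3·(Σα)² = (3/2)·5.7² = 48.735.
Deadweight loss = W^SO − W^NE = 24.99.

24.99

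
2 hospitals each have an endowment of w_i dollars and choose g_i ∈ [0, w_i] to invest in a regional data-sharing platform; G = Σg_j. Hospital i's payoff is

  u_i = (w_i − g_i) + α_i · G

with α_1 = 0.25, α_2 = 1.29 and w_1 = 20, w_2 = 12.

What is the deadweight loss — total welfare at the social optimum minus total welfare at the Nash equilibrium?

∂u_i/∂g_i = α_i − 1, so hospital i contributes w_i if α_i > 1, else 0.
α_i > 1 for i ∈ {2}; NE contributions (0, 12), G = 12.
W^NE = Σw_i − G^NE + (Σα_i)·G^NE = 32 + 0.54·12 = 38.48.
Planner: ∂(Σu_j)/∂g_i = Σα_j − 1 = 0.54 > 0, so everyone contributes w_i; G^SO = 32, W^SO = 32 + 0.54·32 = 49.28.
Deadweight loss = 10.8.

10.8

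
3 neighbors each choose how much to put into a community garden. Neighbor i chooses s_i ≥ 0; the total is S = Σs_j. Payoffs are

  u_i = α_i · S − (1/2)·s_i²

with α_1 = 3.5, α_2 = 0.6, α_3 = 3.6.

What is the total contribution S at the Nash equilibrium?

Neighbor i's FOC: ∂u_i/∂s_i = α_i − s_i = 0, so s_i* = α_i.
NE contributions = (3.5, 0.6, 3.6); S = 7.7.

7.7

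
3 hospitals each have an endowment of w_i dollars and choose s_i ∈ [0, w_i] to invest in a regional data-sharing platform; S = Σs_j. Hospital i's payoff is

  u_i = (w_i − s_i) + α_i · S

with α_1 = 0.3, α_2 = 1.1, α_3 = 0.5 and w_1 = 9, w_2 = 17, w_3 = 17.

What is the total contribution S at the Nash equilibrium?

17

∂u_i/∂s_i = α_i − 1, so hospital i contributes w_i if α_i > 1, else 0.
α_i > 1 for i ∈ {2}; NE contributions (0, 17, 0), S = 17.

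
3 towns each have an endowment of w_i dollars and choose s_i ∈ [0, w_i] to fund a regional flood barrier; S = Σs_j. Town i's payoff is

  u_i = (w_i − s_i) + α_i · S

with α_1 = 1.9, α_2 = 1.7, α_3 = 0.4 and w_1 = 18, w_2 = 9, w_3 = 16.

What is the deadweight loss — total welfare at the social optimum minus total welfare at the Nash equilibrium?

48

∂u_i/∂s_i = α_i − 1, so town i contributes w_i if α_i > 1, else 0.
α_i > 1 for i ∈ {1, 2}; NE contributions (18, 9, 0), S = 27.
W^NE = Σw_i − S^NE + (Σα_i)·S^NE = 43 + 3·27 = 124.
Planner: ∂(Σu_j)/∂s_i = Σα_j − 1 = 3 > 0, so everyone contributes w_i; S^SO = 43, W^SO = 43 + 3·43 = 172.
Deadweight loss = 48.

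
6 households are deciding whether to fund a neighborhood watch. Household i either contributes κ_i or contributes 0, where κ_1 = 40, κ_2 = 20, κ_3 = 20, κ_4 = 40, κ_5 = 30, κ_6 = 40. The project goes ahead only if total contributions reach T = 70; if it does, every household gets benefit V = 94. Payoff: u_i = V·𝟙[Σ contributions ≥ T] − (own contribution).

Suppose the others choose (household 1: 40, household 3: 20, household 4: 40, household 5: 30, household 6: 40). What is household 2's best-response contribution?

0

Others' total = 170 ≥ 70; contributing adds cost 20 for no extra benefit.
Best response: 0.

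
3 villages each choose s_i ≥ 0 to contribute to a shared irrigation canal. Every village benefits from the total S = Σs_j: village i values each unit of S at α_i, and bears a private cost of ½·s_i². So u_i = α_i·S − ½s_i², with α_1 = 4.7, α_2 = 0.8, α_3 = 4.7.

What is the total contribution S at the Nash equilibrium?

10.2

Village i's FOC: ∂u_i/∂s_i = α_i − s_i = 0, so s_i* = α_i.
NE contributions = (4.7, 0.8, 4.7); S = 10.2.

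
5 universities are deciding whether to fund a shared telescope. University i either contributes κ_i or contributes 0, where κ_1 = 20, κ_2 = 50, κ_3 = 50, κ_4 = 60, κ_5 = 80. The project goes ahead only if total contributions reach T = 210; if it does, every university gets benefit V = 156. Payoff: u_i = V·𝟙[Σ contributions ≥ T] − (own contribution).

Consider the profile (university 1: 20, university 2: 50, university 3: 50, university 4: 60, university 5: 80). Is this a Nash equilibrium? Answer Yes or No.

No

Total = 260 ≥ 210: provided.
University 1 (pledges 20, payoff 136): dropping to 0 → total 240, payoff 156. Profitable deviation.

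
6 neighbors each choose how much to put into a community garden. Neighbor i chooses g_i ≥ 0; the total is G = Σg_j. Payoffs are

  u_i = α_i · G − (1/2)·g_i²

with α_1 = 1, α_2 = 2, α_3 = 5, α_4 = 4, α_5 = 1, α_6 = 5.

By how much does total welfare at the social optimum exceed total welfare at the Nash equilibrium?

Neighbor i's FOC: ∂u_i/∂g_i = α_i − g_i = 0, so g_i* = α_i.
NE contributions = (1, 2, 5, 4, 1, 5); G = 18.
W^NE = (Σα)·G − ½Σα_i² = 18² − ½·72 = 288.
Planner sets g_i = Σα_j = 18 for every i, so G^SO = 6·18 = 108.
W^SO = (Σα)·G^SO − ½·6·(Σα)² = (6/2)·18² = 972.
Deadweight loss = W^SO − W^NE = 684.

684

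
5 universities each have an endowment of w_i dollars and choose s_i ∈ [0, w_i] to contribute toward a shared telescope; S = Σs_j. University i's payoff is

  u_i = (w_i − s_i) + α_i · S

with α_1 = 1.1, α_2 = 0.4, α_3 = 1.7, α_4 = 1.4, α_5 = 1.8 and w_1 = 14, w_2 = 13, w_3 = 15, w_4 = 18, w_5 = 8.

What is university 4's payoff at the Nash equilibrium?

77

∂u_i/∂s_i = α_i − 1, so university i contributes w_i if α_i > 1, else 0.
α_i > 1 for i ∈ {1, 3, 4, 5}; NE contributions (14, 0, 15, 18, 8), S = 55.
u_4 = (18 − 18) + 1.4·55 = 77.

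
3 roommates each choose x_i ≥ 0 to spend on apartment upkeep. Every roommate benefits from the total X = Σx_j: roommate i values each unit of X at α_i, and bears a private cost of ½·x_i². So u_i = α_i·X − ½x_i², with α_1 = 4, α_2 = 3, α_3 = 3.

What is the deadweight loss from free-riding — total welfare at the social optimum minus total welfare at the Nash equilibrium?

Roommate i's FOC: ∂u_i/∂x_i = α_i − x_i = 0, so x_i* = α_i.
NE contributions = (4, 3, 3); X = 10.
W^NE = (Σα)·X − ½Σα_i² = 10² − ½·34 = 83.
Planner sets x_i = Σα_j = 10 for every i, so X^SO = 3·10 = 30.
W^SO = (Σα)·X^SO − ½·3·(Σα)² = (3/2)·10² = 150.
Deadweight loss = W^SO − W^NE = 67.

67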